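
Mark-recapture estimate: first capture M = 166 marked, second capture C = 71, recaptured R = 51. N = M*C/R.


N = M * C / R = 166 * 71 / 51 = 11786 / 51 = 231.10 ≈ 231

231 individuals


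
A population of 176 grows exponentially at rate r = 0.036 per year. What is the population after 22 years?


r*t = 0.036 * 22 = 0.792
exp(0.792) = 2.20781
N = 176 * 2.20781 = 388.575 ≈ 389

389


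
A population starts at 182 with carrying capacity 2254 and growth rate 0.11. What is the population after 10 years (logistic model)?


(K - N0)/N0 = (2254 - 182)/182 = 2072/182 = 11.3846
r*t = 0.11 * 10 = 1.1; exp(-1.1) = 0.332871
11.3846 * 0.332871 = 3.78960
1 + 3.78960 = 4.78960
N = 2254 / 4.78960 = 470.603 ≈ 471

471


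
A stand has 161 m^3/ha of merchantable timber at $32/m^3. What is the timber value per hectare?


Value = 161 * 32 = $5152/ha

$5152/ha


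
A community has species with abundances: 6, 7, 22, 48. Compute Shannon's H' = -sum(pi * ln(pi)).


Total N = 6 + 7 + 22 + 48 = 83
Per-species terms:
  p = 6/83 = 0.072289; ln(p) = -2.627083; p*ln(p) = 0.072289 * (-2.627083) = -0.189909
  p = 7/83 = 0.084337; ln(p) = -2.472935; p*ln(p) = 0.084337 * (-2.472935) = -0.208560
  p = 22/83 = 0.265060; ln(p) = -1.327799; p*ln(p) = 0.265060 * (-1.327799) = -0.351946
  p = 48/83 = 0.578313; ln(p) = -0.547640; p*ln(p) = 0.578313 * (-0.547640) = -0.316707
sum(p*ln(p)) = (-0.189909) + (-0.208560) + (-0.351946) + (-0.316707) = -1.067122
H' = -(-1.067122) = 1.067122 ≈ 1.0671

1.0671


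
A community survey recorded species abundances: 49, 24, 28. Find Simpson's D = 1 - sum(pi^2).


Total N = 49 + 24 + 28 = 101
Per-species terms:
  p = 49/101 = 0.485149; p^2 = 0.485149^2 = 0.235370
  p = 24/101 = 0.237624; p^2 = 0.237624^2 = 0.056465
  p = 28/101 = 0.277228; p^2 = 0.277228^2 = 0.076855
sum(p^2) = 0.235370 + 0.056465 + 0.076855 = 0.368690
D = 1 - 0.368690 = 0.631310 ≈ 0.6313

0.6313


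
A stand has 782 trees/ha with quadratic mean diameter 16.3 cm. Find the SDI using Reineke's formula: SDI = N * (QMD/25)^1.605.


QMD/25 = 16.3/25 = 0.652
(0.652)^1.605 = exp(1.605 * ln(0.652)) = exp(1.605 * (-0.427711)) = exp(-0.686476) = 0.503347
SDI = 782 * 0.503347 = 393.617 ≈ 394

394


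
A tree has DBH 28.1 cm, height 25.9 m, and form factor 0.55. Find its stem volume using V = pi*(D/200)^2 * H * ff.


(D/200)^2 = (28.1/200)^2 = 0.1405^2 = 0.01974025
BA = 3.141593 * 0.01974025 = 0.0620158 m^2
V = 0.0620158 * 25.9 * 0.55 = 0.883415 ≈ 0.883 m^3

0.883 m^3


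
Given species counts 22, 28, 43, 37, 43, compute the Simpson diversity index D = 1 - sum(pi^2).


Total N = 22 + 28 + 43 + 37 + 43 = 173
Per-species terms:
  p = 22/173 = 0.127168; p^2 = 0.127168^2 = 0.016172
  p = 28/173 = 0.161850; p^2 = 0.161850^2 = 0.026195
  p = 43/173 = 0.248555; p^2 = 0.248555^2 = 0.061780
  p = 37/173 = 0.213873; p^2 = 0.213873^2 = 0.045742
  p = 43/173 = 0.248555; p^2 = 0.248555^2 = 0.061780
sum(p^2) = 0.016172 + 0.026195 + 0.061780 + 0.045742 + 0.061780 = 0.211669
D = 1 - 0.211669 = 0.788331 ≈ 0.7883

0.7883


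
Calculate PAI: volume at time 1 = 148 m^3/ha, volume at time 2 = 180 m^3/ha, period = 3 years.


PAI = (V2 - V1) / period = (180 - 148) / 3 = 32 / 3 = 10.6667 ≈ 10.67 m^3/ha/yr

10.67 m^3/ha/yr


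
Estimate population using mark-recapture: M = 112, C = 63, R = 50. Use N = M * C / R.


N = M * C / R = 112 * 63 / 50 = 7056 / 50 = 141.12 ≈ 141

141 individuals


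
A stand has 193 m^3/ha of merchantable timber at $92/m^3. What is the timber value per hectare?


Value = 193 * 92 = $17756/ha

$17756/ha


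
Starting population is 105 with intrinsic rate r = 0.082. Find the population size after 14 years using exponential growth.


r*t = 0.082 * 14 = 1.148
exp(1.148) = 3.15188
N = 105 * 3.15188 = 330.947 ≈ 331

331


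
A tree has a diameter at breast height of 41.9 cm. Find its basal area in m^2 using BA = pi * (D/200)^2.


D/200 = 41.9/200 = 0.2095 m
(D/200)^2 = 0.2095^2 = 0.04389025
BA = 3.141593 * 0.04389025 = 0.137885 ≈ 0.1379 m^2

0.1379 m^2


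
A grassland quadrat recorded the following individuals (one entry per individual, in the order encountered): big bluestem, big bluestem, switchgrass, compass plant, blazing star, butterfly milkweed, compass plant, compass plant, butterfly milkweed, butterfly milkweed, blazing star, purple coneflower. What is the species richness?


Total individuals logged = 12
Distinct species (count of individuals): big bluestem (2), switchgrass (1), compass plant (3), blazing star (2), butterfly milkweed (3), purple coneflower (1)
Species richness = number of distinct species = 6

6


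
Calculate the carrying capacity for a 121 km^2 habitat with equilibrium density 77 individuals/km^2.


K = 77 * 121 = 9317 individuals

9317 individuals


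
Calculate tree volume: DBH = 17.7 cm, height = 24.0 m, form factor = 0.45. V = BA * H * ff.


(D/200)^2 = (17.7/200)^2 = 0.0885^2 = 0.00783225
BA = 3.141593 * 0.00783225 = 0.0246057 m^2
V = 0.0246057 * 24.0 * 0.45 = 0.265742 ≈ 0.266 m^3

0.266 m^3


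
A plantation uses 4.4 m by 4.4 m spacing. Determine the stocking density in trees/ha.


N = 10000 / 4.4^2 = 10000 / 19.36 = 516.529 ≈ 517 trees/ha

517 trees/ha


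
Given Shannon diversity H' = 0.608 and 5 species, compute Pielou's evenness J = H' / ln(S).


ln(5) = 1.60944
J = H' / ln(S) = 0.608 / 1.60944 = 0.377771 ≈ 0.3778

0.3778


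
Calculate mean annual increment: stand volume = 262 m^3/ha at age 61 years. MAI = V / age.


MAI = 262 / 61 = 4.2951 ≈ 4.30 m^3/ha/yr

4.30 m^3/ha/yr


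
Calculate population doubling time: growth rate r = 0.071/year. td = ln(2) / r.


td = ln(2) / 0.071 = 0.693147 / 0.071 = 9.76263 ≈ 9.8 years

9.8 years


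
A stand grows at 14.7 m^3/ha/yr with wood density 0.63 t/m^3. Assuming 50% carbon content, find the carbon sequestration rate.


C = 14.7 * 0.63 * 0.5 = 4.6305 ≈ 4.63 t C/ha/yr

4.63 t C/ha/yr


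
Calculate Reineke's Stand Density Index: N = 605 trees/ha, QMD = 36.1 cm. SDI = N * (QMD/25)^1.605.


QMD/25 = 36.1/25 = 1.444
(1.444)^1.605 = exp(1.605 * ln(1.444)) = exp(1.605 * 0.367417) = exp(0.589704) = 1.80345
SDI = 605 * 1.80345 = 1091.09 ≈ 1091

1091


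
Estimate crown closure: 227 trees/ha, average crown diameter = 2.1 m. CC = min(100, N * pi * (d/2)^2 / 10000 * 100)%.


(d/2)^2 = (2.1/2)^2 = 1.05^2 = 1.1025
Crown area = 3.141593 * 1.1025 = 3.46361 m^2
N * area / 10000 * 100 = 227 * 3.46361 / 10000 * 100 = 7.86239
CC = min(100, 7.86239) = 7.86239 ≈ 7.9%

7.9%


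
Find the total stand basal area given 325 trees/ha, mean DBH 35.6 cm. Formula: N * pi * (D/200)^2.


(D/200)^2 = (35.6/200)^2 = 0.178^2 = 0.031684
Individual BA = 3.141593 * 0.031684 = 0.0995382 m^2
Stand BA = 325 * 0.0995382 = 32.3499 ≈ 32.35 m^2/ha

32.35 m^2/ha


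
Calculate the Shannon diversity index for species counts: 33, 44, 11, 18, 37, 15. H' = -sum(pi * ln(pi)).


Total N = 33 + 44 + 11 + 18 + 37 + 15 = 158
Per-species terms:
  p = 33/158 = 0.208861; ln(p) = -1.566086; p*ln(p) = 0.208861 * (-1.566086) = -0.327094
  p = 44/158 = 0.278481; ln(p) = -1.278405; p*ln(p) = 0.278481 * (-1.278405) = -0.356012
  p = 11/158 = 0.069620; ln(p) = -2.664703; p*ln(p) = 0.069620 * (-2.664703) = -0.185517
  p = 18/158 = 0.113924; ln(p) = -2.172224; p*ln(p) = 0.113924 * (-2.172224) = -0.247468
  p = 37/158 = 0.234177; ln(p) = -1.451678; p*ln(p) = 0.234177 * (-1.451678) = -0.339950
  p = 15/158 = 0.094937; ln(p) = -2.354542; p*ln(p) = 0.094937 * (-2.354542) = -0.223533
sum(p*ln(p)) = (-0.327094) + (-0.356012) + (-0.185517) + (-0.247468) + (-0.339950) + (-0.223533) = -1.679574
H' = -(-1.679574) = 1.679574 ≈ 1.6796

1.6796


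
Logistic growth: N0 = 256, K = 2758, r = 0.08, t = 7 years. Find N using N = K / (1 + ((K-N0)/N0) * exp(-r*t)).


(K - N0)/N0 = (2758 - 256)/256 = 2502/256 = 9.77344
r*t = 0.08 * 7 = 0.56; exp(-0.56) = 0.571209
9.77344 * 0.571209 = 5.58268
1 + 5.58268 = 6.58268
N = 2758 / 6.58268 = 418.978 ≈ 419

419


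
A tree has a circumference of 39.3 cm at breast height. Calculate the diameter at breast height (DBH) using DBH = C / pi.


DBH = C / pi = 39.3 / 3.141593 = 12.5096 ≈ 12.51 cm

12.51 cm


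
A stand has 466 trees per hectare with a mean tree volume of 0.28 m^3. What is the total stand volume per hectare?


V_stand = 466 * 0.28 = 130.48 ≈ 130.5 m^3/ha

130.5 m^3/ha


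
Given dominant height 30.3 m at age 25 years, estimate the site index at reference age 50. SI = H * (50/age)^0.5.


50/25 = 2.00000
(2.00000)^0.5 = 1.41421
SI = 30.3 * 1.41421 = 42.8506 ≈ 42.9 m

42.9 m


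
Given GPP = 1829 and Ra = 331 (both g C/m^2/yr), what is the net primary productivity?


NPP = GPP - Ra = 1829 - 331 = 1498 g C/m^2/yr

1498 g C/m^2/yr


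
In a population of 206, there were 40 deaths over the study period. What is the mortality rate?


Mortality rate = 40 / 206 = 0.194175 ≈ 0.1942

0.1942


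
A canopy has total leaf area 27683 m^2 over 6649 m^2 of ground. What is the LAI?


LAI = 27683 / 6649 = 4.1635 ≈ 4.16

4.16


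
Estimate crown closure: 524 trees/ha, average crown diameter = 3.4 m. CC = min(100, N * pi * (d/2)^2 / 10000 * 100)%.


(d/2)^2 = (3.4/2)^2 = 1.7^2 = 2.89
Crown area = 3.141593 * 2.89 = 9.07920 m^2
N * area / 10000 * 100 = 524 * 9.07920 / 10000 * 100 = 47.5750
CC = min(100, 47.5750) = 47.5750 ≈ 47.6%

47.6%


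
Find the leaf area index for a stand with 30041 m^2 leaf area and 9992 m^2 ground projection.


LAI = 30041 / 9992 = 3.0065 ≈ 3.01

3.01


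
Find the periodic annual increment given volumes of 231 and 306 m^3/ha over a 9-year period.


PAI = (V2 - V1) / period = (306 - 231) / 9 = 75 / 9 = 8.3333 ≈ 8.33 m^3/ha/yr

8.33 m^3/ha/yr


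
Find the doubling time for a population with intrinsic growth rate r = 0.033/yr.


td = ln(2) / 0.033 = 0.693147 / 0.033 = 21.0045 ≈ 21.0 years

21.0 years


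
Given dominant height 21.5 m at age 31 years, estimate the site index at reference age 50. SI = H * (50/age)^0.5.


50/31 = 1.61290
(1.61290)^0.5 = 1.27000
SI = 21.5 * 1.27000 = 27.3050 ≈ 27.3 m

27.3 m


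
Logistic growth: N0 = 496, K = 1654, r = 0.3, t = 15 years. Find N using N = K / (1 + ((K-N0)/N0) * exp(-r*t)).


(K - N0)/N0 = (1654 - 496)/496 = 1158/496 = 2.33468
r*t = 0.3 * 15 = 4.5; exp(-4.5) = 0.0111090
2.33468 * 0.0111090 = 0.0259360
1 + 0.0259360 = 1.02594
N = 1654 / 1.02594 = 1612.18 ≈ 1612

1612


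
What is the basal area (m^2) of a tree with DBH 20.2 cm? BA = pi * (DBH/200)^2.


D/200 = 20.2/200 = 0.101 m
(D/200)^2 = 0.101^2 = 0.010201
BA = 3.141593 * 0.010201 = 0.0320474 ≈ 0.0320 m^2

0.0320 m^2


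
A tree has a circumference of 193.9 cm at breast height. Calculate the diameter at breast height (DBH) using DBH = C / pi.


DBH = C / pi = 193.9 / 3.141593 = 61.7203 ≈ 61.72 cm

61.72 cm


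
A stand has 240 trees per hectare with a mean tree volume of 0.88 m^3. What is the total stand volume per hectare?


V_stand = 240 * 0.88 = 211.2 m^3/ha

211.2 m^3/ha


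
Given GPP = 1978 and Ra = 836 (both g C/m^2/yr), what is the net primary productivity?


NPP = GPP - Ra = 1978 - 836 = 1142 g C/m^2/yr

1142 g C/m^2/yr


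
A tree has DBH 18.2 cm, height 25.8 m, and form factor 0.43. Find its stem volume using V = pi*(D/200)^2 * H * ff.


(D/200)^2 = (18.2/200)^2 = 0.091^2 = 0.008281
BA = 3.141593 * 0.008281 = 0.0260155 m^2
V = 0.0260155 * 25.8 * 0.43 = 0.288616 ≈ 0.289 m^3

0.289 m^3


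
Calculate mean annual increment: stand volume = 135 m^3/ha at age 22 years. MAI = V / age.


MAI = 135 / 22 = 6.1364 ≈ 6.14 m^3/ha/yr

6.14 m^3/ha/yr


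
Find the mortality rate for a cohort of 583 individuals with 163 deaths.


Mortality rate = 163 / 583 = 0.279588 ≈ 0.2796

0.2796


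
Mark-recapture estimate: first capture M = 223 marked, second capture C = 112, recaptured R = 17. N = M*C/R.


N = M * C / R = 223 * 112 / 17 = 24976 / 17 = 1469.18 ≈ 1469

1469 individuals


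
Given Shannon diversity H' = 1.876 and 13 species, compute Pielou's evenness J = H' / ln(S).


ln(13) = 2.56495
J = H' / ln(S) = 1.876 / 2.56495 = 0.731398 ≈ 0.7314

0.7314


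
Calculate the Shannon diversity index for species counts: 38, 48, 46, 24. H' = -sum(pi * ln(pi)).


Total N = 38 + 48 + 46 + 24 = 156
Per-species terms:
  p = 38/156 = 0.243590; ln(p) = -1.412269; p*ln(p) = 0.243590 * (-1.412269) = -0.344015
  p = 48/156 = 0.307692; ln(p) = -1.178656; p*ln(p) = 0.307692 * (-1.178656) = -0.362663
  p = 46/156 = 0.294872; ln(p) = -1.221214; p*ln(p) = 0.294872 * (-1.221214) = -0.360102
  p = 24/156 = 0.153846; ln(p) = -1.871803; p*ln(p) = 0.153846 * (-1.871803) = -0.287969
sum(p*ln(p)) = (-0.344015) + (-0.362663) + (-0.360102) + (-0.287969) = -1.354749
H' = -(-1.354749) = 1.354749 ≈ 1.3547

1.3547


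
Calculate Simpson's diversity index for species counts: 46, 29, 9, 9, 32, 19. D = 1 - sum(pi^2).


Total N = 46 + 29 + 9 + 9 + 32 + 19 = 144
Per-species terms:
  p = 46/144 = 0.319444; p^2 = 0.319444^2 = 0.102044
  p = 29/144 = 0.201389; p^2 = 0.201389^2 = 0.040558
  p = 9/144 = 0.062500; p^2 = 0.062500^2 = 0.003906
  p = 9/144 = 0.062500; p^2 = 0.062500^2 = 0.003906
  p = 32/144 = 0.222222; p^2 = 0.222222^2 = 0.049383
  p = 19/144 = 0.131944; p^2 = 0.131944^2 = 0.017409
sum(p^2) = 0.102044 + 0.040558 + 0.003906 + 0.003906 + 0.049383 + 0.017409 = 0.217206
D = 1 - 0.217206 = 0.782794 ≈ 0.7828

0.7828


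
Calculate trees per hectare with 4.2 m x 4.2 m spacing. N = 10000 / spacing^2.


N = 10000 / 4.2^2 = 10000 / 17.64 = 566.893 ≈ 567 trees/ha

567 trees/ha


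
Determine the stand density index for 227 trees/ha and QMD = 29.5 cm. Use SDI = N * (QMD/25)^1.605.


QMD/25 = 29.5/25 = 1.18
(1.18)^1.605 = exp(1.605 * ln(1.18)) = exp(1.605 * 0.165514) = exp(0.265650) = 1.30428
SDI = 227 * 1.30428 = 296.072 ≈ 296

296


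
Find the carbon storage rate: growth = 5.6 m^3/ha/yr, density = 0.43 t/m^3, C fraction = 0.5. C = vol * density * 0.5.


C = 5.6 * 0.43 * 0.5 = 1.204 ≈ 1.20 t C/ha/yr

1.20 t C/ha/yr


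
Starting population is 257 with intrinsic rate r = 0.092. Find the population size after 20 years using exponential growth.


r*t = 0.092 * 20 = 1.84
exp(1.84) = 6.29654
N = 257 * 6.29654 = 1618.21 ≈ 1618

1618


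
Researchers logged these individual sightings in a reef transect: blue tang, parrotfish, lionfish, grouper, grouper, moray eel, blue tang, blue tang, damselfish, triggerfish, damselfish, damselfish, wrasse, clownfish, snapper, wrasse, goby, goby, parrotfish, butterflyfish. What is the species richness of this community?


Total individuals logged = 20
Distinct species (count of individuals): blue tang (3), parrotfish (2), lionfish (1), grouper (2), moray eel (1), damselfish (3), triggerfish (1), wrasse (2), clownfish (1), snapper (1), goby (2), butterflyfish (1)
Species richness = number of distinct species = 12

12


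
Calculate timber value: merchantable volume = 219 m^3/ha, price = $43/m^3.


Value = 219 * 43 = $9417/ha

$9417/ha


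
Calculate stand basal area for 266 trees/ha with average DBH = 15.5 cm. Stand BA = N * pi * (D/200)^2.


(D/200)^2 = (15.5/200)^2 = 0.0775^2 = 0.00600625
Individual BA = 3.141593 * 0.00600625 = 0.0188692 m^2
Stand BA = 266 * 0.0188692 = 5.01921 ≈ 5.02 m^2/ha

5.02 m^2/ha


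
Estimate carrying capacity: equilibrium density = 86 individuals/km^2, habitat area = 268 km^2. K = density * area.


K = 86 * 268 = 23048 individuals

23048 individuals


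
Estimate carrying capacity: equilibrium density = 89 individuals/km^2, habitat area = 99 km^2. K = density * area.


K = 89 * 99 = 8811 individuals

8811 individuals


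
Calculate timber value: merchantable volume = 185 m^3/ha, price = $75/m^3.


Value = 185 * 75 = $13875/ha

$13875/ha


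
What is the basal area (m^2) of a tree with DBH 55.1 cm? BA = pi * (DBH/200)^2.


D/200 = 55.1/200 = 0.2755 m
(D/200)^2 = 0.2755^2 = 0.07590025
BA = 3.141593 * 0.07590025 = 0.238448 ≈ 0.2384 m^2

0.2384 m^2


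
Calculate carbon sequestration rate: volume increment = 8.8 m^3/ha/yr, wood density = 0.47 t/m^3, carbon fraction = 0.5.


C = 8.8 * 0.47 * 0.5 = 2.068 ≈ 2.07 t C/ha/yr

2.07 t C/ha/yr


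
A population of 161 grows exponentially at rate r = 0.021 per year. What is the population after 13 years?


r*t = 0.021 * 13 = 0.273
exp(0.273) = 1.31390
N = 161 * 1.31390 = 211.538 ≈ 212

212


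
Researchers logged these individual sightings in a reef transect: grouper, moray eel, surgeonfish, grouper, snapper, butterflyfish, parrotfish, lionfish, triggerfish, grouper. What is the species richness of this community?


Total individuals logged = 10
Distinct species (count of individuals): grouper (3), moray eel (1), surgeonfish (1), snapper (1), butterflyfish (1), parrotfish (1), lionfish (1), triggerfish (1)
Species richness = number of distinct species = 8

8


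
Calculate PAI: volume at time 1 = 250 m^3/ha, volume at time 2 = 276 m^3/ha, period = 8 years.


PAI = (V2 - V1) / period = (276 - 250) / 8 = 26 / 8 = 3.25 m^3/ha/yr

3.25 m^3/ha/yr


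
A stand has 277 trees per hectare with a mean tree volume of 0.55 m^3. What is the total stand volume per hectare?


V_stand = 277 * 0.55 = 152.35 ≈ 152.4 m^3/ha

152.4 m^3/ha


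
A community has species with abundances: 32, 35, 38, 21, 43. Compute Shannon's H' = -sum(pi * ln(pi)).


Total N = 32 + 35 + 38 + 21 + 43 = 169
Per-species terms:
  p = 32/169 = 0.189349; ln(p) = -1.664163; p*ln(p) = 0.189349 * (-1.664163) = -0.315108
  p = 35/169 = 0.207101; ln(p) = -1.574549; p*ln(p) = 0.207101 * (-1.574549) = -0.326091
  p = 38/169 = 0.224852; ln(p) = -1.492313; p*ln(p) = 0.224852 * (-1.492313) = -0.335550
  p = 21/169 = 0.124260; ln(p) = -2.085379; p*ln(p) = 0.124260 * (-2.085379) = -0.259129
  p = 43/169 = 0.254438; ln(p) = -1.368698; p*ln(p) = 0.254438 * (-1.368698) = -0.348249
sum(p*ln(p)) = (-0.315108) + (-0.326091) + (-0.335550) + (-0.259129) + (-0.348249) = -1.584127
H' = -(-1.584127) = 1.584127 ≈ 1.5841

1.5841


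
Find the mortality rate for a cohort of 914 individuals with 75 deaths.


Mortality rate = 75 / 914 = 0.082057 ≈ 0.0821

0.0821


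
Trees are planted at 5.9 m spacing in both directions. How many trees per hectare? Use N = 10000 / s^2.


N = 10000 / 5.9^2 = 10000 / 34.81 = 287.274 ≈ 287 trees/ha

287 trees/ha


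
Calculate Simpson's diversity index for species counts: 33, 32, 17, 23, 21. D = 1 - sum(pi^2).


Total N = 33 + 32 + 17 + 23 + 21 = 126
Per-species terms:
  p = 33/126 = 0.261905; p^2 = 0.261905^2 = 0.068594
  p = 32/126 = 0.253968; p^2 = 0.253968^2 = 0.064500
  p = 17/126 = 0.134921; p^2 = 0.134921^2 = 0.018204
  p = 23/126 = 0.182540; p^2 = 0.182540^2 = 0.033321
  p = 21/126 = 0.166667; p^2 = 0.166667^2 = 0.027778
sum(p^2) = 0.068594 + 0.064500 + 0.018204 + 0.033321 + 0.027778 = 0.212397
D = 1 - 0.212397 = 0.787603 ≈ 0.7876

0.7876


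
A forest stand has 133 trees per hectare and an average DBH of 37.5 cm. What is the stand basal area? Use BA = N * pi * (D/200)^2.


(D/200)^2 = (37.5/200)^2 = 0.1875^2 = 0.03515625
Individual BA = 3.141593 * 0.03515625 = 0.110447 m^2
Stand BA = 133 * 0.110447 = 14.6895 ≈ 14.69 m^2/ha

14.69 m^2/ha


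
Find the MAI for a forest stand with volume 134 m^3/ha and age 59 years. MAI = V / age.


MAI = 134 / 59 = 2.2712 ≈ 2.27 m^3/ha/yr

2.27 m^3/ha/yr


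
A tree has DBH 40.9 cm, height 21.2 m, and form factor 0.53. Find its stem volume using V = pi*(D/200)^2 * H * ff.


(D/200)^2 = (40.9/200)^2 = 0.2045^2 = 0.04182025
BA = 3.141593 * 0.04182025 = 0.131382 m^2
V = 0.131382 * 21.2 * 0.53 = 1.47621 ≈ 1.476 m^3

1.476 m^3


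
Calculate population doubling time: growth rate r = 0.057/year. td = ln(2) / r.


td = ln(2) / 0.057 = 0.693147 / 0.057 = 12.1605 ≈ 12.2 years

12.2 years


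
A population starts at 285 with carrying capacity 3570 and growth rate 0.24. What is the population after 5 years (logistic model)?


(K - N0)/N0 = (3570 - 285)/285 = 3285/285 = 11.5263
r*t = 0.24 * 5 = 1.2; exp(-1.2) = 0.301194
11.5263 * 0.301194 = 3.47165
1 + 3.47165 = 4.47165
N = 3570 / 4.47165 = 798.363 ≈ 798

798


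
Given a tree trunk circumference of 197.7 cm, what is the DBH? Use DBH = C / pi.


DBH = C / pi = 197.7 / 3.141593 = 62.9299 ≈ 62.93 cm

62.93 cm


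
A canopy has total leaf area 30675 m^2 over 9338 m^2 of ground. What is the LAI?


LAI = 30675 / 9338 = 3.28496 ≈ 3.28

3.28


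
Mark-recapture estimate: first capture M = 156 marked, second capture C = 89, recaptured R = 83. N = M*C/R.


N = M * C / R = 156 * 89 / 83 = 13884 / 83 = 167.28 ≈ 167

167 individuals


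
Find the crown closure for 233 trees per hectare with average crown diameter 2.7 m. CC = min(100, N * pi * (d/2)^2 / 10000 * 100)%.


(d/2)^2 = (2.7/2)^2 = 1.35^2 = 1.8225
Crown area = 3.141593 * 1.8225 = 5.72555 m^2
N * area / 10000 * 100 = 233 * 5.72555 / 10000 * 100 = 13.3405
CC = min(100, 13.3405) = 13.3405 ≈ 13.3%

13.3%


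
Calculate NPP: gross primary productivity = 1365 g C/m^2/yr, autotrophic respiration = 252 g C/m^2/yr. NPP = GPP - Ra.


NPP = GPP - Ra = 1365 - 252 = 1113 g C/m^2/yr

1113 g C/m^2/yr


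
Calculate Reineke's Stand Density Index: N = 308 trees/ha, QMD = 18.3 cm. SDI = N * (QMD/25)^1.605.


QMD/25 = 18.3/25 = 0.732
(0.732)^1.605 = exp(1.605 * ln(0.732)) = exp(1.605 * (-0.311975)) = exp(-0.500720) = 0.606094
SDI = 308 * 0.606094 = 186.677 ≈ 187

187


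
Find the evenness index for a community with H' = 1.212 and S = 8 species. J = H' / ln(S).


ln(8) = 2.07944
J = H' / ln(S) = 1.212 / 2.07944 = 0.582849 ≈ 0.5828

0.5828


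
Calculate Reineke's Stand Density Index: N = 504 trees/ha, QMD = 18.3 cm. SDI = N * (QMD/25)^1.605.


QMD/25 = 18.3/25 = 0.732
(0.732)^1.605 = exp(1.605 * ln(0.732)) = exp(1.605 * (-0.311975)) = exp(-0.500720) = 0.606094
SDI = 504 * 0.606094 = 305.471 ≈ 305

305


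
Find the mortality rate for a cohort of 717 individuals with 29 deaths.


Mortality rate = 29 / 717 = 0.040446 ≈ 0.0404

0.0404


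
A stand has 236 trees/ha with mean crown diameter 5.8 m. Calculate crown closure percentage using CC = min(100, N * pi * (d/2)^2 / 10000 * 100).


(d/2)^2 = (5.8/2)^2 = 2.9^2 = 8.41
Crown area = 3.141593 * 8.41 = 26.4208 m^2
N * area / 10000 * 100 = 236 * 26.4208 / 10000 * 100 = 62.3531
CC = min(100, 62.3531) = 62.3531 ≈ 62.4%

62.4%


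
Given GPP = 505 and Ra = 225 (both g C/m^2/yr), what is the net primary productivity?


NPP = GPP - Ra = 505 - 225 = 280 g C/m^2/yr

280 g C/m^2/yr


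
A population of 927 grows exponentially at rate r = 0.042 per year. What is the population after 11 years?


r*t = 0.042 * 11 = 0.462
exp(0.462) = 1.58725
N = 927 * 1.58725 = 1471.38 ≈ 1471

1471


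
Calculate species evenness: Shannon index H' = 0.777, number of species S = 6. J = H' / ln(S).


ln(6) = 1.79176
J = H' / ln(S) = 0.777 / 1.79176 = 0.433652 ≈ 0.4337

0.4337


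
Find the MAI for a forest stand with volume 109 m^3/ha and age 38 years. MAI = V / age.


MAI = 109 / 38 = 2.8684 ≈ 2.87 m^3/ha/yr

2.87 m^3/ha/yr


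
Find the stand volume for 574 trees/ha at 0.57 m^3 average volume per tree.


V_stand = 574 * 0.57 = 327.18 ≈ 327.2 m^3/ha

327.2 m^3/ha


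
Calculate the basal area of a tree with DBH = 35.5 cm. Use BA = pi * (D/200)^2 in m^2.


D/200 = 35.5/200 = 0.1775 m
(D/200)^2 = 0.1775^2 = 0.03150625
BA = 3.141593 * 0.03150625 = 0.0989798 ≈ 0.0990 m^2

0.0990 m^2


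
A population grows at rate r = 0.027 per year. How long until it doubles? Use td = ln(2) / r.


td = ln(2) / 0.027 = 0.693147 / 0.027 = 25.6721 ≈ 25.7 years

25.7 years


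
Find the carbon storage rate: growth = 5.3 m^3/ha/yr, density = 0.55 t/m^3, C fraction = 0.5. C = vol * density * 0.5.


C = 5.3 * 0.55 * 0.5 = 1.4575 ≈ 1.46 t C/ha/yr

1.46 t C/ha/yr


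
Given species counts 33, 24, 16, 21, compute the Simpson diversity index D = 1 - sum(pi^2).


Total N = 33 + 24 + 16 + 21 = 94
Per-species terms:
  p = 33/94 = 0.351064; p^2 = 0.351064^2 = 0.123246
  p = 24/94 = 0.255319; p^2 = 0.255319^2 = 0.065188
  p = 16/94 = 0.170213; p^2 = 0.170213^2 = 0.028972
  p = 21/94 = 0.223404; p^2 = 0.223404^2 = 0.049909
sum(p^2) = 0.123246 + 0.065188 + 0.028972 + 0.049909 = 0.267315
D = 1 - 0.267315 = 0.732685 ≈ 0.7327

0.7327


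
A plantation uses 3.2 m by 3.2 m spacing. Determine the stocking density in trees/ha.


N = 10000 / 3.2^2 = 10000 / 10.24 = 976.563 ≈ 977 trees/ha

977 trees/ha


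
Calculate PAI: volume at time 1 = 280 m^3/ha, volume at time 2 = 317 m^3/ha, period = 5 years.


PAI = (V2 - V1) / period = (317 - 280) / 5 = 37 / 5 = 7.40 m^3/ha/yr

7.40 m^3/ha/yr


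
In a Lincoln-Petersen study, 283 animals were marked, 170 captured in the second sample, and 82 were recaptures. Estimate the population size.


N = M * C / R = 283 * 170 / 82 = 48110 / 82 = 586.71 ≈ 587

587 individuals


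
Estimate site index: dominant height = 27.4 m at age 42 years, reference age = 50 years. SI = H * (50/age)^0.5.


50/42 = 1.19048
(1.19048)^0.5 = 1.09109
SI = 27.4 * 1.09109 = 29.8959 ≈ 29.9 m

29.9 m


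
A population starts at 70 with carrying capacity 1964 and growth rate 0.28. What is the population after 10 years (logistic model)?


(K - N0)/N0 = (1964 - 70)/70 = 1894/70 = 27.0571
r*t = 0.28 * 10 = 2.8; exp(-2.8) = 0.0608101
27.0571 * 0.0608101 = 1.64534
1 + 1.64534 = 2.64534
N = 1964 / 2.64534 = 742.438 ≈ 742

742


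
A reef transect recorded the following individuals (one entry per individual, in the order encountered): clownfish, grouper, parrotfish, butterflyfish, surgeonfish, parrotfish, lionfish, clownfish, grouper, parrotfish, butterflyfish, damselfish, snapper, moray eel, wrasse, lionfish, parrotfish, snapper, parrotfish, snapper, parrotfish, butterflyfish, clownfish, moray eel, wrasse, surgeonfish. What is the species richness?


Total individuals logged = 26
Distinct species (count of individuals): clownfish (3), grouper (2), parrotfish (6), butterflyfish (3), surgeonfish (2), lionfish (2), damselfish (1), snapper (3), moray eel (2), wrasse (2)
Species richness = number of distinct species = 10

10


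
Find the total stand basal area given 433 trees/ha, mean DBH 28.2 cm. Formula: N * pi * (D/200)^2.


(D/200)^2 = (28.2/200)^2 = 0.141^2 = 0.019881
Individual BA = 3.141593 * 0.019881 = 0.0624580 m^2
Stand BA = 433 * 0.0624580 = 27.0443 ≈ 27.04 m^2/ha

27.04 m^2/ha


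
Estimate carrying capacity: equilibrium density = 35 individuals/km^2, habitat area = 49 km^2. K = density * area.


K = 35 * 49 = 1715 individuals

1715 individuals


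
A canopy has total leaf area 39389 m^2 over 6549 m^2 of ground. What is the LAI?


LAI = 39389 / 6549 = 6.0145 ≈ 6.01

6.01


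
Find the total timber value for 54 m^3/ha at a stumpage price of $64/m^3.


Value = 54 * 64 = $3456/ha

$3456/ha


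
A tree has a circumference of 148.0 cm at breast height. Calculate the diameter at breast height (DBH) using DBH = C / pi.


DBH = C / pi = 148.0 / 3.141593 = 47.1099 ≈ 47.11 cm

47.11 cm


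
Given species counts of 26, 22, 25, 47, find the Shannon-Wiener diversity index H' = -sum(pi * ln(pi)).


Total N = 26 + 22 + 25 + 47 = 120
Per-species terms:
  p = 26/120 = 0.216667; ln(p) = -1.529394; p*ln(p) = 0.216667 * (-1.529394) = -0.331369
  p = 22/120 = 0.183333; ln(p) = -1.696451; p*ln(p) = 0.183333 * (-1.696451) = -0.311015
  p = 25/120 = 0.208333; ln(p) = -1.568618; p*ln(p) = 0.208333 * (-1.568618) = -0.326795
  p = 47/120 = 0.391667; ln(p) = -0.937343; p*ln(p) = 0.391667 * (-0.937343) = -0.367126
sum(p*ln(p)) = (-0.331369) + (-0.311015) + (-0.326795) + (-0.367126) = -1.336305
H' = -(-1.336305) = 1.336305 ≈ 1.3363

1.3363


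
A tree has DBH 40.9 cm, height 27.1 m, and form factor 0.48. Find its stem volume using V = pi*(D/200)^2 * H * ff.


(D/200)^2 = (40.9/200)^2 = 0.2045^2 = 0.04182025
BA = 3.141593 * 0.04182025 = 0.131382 m^2
V = 0.131382 * 27.1 * 0.48 = 1.70902 ≈ 1.709 m^3

1.709 m^3


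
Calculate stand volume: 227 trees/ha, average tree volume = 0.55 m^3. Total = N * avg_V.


V_stand = 227 * 0.55 = 124.85 ≈ 124.9 m^3/ha

124.9 m^3/ha


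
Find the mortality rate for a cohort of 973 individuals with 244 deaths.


Mortality rate = 244 / 973 = 0.250771 ≈ 0.2508

0.2508


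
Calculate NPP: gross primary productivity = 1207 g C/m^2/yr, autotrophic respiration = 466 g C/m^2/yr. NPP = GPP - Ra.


NPP = GPP - Ra = 1207 - 466 = 741 g C/m^2/yr

741 g C/m^2/yr


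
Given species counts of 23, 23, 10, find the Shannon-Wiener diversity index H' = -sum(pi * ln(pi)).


Total N = 23 + 23 + 10 = 56
Per-species terms:
  p = 23/56 = 0.410714; ln(p) = -0.889858; p*ln(p) = 0.410714 * (-0.889858) = -0.365477
  p = 23/56 = 0.410714; ln(p) = -0.889858; p*ln(p) = 0.410714 * (-0.889858) = -0.365477
  p = 10/56 = 0.178571; ln(p) = -1.722769; p*ln(p) = 0.178571 * (-1.722769) = -0.307637
sum(p*ln(p)) = (-0.365477) + (-0.365477) + (-0.307637) = -1.038591
H' = -(-1.038591) = 1.038591 ≈ 1.0386

1.0386


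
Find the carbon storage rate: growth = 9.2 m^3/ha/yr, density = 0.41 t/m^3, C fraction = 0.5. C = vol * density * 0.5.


C = 9.2 * 0.41 * 0.5 = 1.886 ≈ 1.89 t C/ha/yr

1.89 t C/ha/yr


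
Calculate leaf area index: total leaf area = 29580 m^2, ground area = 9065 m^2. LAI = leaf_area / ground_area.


LAI = 29580 / 9065 = 3.2631 ≈ 3.26

3.26


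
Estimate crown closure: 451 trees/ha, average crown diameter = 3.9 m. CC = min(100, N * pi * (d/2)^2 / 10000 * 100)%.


(d/2)^2 = (3.9/2)^2 = 1.95^2 = 3.8025
Crown area = 3.141593 * 3.8025 = 11.9459 m^2
N * area / 10000 * 100 = 451 * 11.9459 / 10000 * 100 = 53.8760
CC = min(100, 53.8760) = 53.8760 ≈ 53.9%

53.9%


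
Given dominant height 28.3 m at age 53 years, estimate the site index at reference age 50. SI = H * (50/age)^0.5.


50/53 = 0.943396
(0.943396)^0.5 = 0.971286
SI = 28.3 * 0.971286 = 27.4874 ≈ 27.5 m

27.5 m


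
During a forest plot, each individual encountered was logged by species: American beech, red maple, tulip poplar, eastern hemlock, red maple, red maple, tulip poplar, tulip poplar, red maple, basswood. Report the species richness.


Total individuals logged = 10
Distinct species (count of individuals): American beech (1), red maple (4), tulip poplar (3), eastern hemlock (1), basswood (1)
Species richness = number of distinct species = 5

5


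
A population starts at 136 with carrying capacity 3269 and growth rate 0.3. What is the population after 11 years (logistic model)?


(K - N0)/N0 = (3269 - 136)/136 = 3133/136 = 23.0368
r*t = 0.3 * 11 = 3.3; exp(-3.3) = 0.0368832
23.0368 * 0.0368832 = 0.849671
1 + 0.849671 = 1.84967
N = 3269 / 1.84967 = 1767.34 ≈ 1767

1767


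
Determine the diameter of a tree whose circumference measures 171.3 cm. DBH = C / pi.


DBH = C / pi = 171.3 / 3.141593 = 54.5265 ≈ 54.53 cm

54.53 cm


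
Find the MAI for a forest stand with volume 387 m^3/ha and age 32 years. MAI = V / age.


MAI = 387 / 32 = 12.0938 ≈ 12.09 m^3/ha/yr

12.09 m^3/ha/yr


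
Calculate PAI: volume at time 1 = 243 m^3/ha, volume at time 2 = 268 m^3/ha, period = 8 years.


PAI = (V2 - V1) / period = (268 - 243) / 8 = 25 / 8 = 3.1250 ≈ 3.13 m^3/ha/yr

3.13 m^3/ha/yr


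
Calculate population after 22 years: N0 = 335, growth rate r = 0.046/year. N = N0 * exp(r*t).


r*t = 0.046 * 22 = 1.012
exp(1.012) = 2.75110
N = 335 * 2.75110 = 921.619 ≈ 922

922


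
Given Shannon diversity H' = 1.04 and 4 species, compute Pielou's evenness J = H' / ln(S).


ln(4) = 1.38629
J = H' / ln(S) = 1.04 / 1.38629 = 0.750204 ≈ 0.7502

0.7502


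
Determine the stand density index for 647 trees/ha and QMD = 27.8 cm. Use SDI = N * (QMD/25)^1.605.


QMD/25 = 27.8/25 = 1.112
(1.112)^1.605 = exp(1.605 * ln(1.112)) = exp(1.605 * 0.106160) = exp(0.170387) = 1.18576
SDI = 647 * 1.18576 = 767.187 ≈ 767

767


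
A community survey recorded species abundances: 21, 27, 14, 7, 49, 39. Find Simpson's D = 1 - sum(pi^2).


Total N = 21 + 27 + 14 + 7 + 49 + 39 = 157
Per-species terms:
  p = 21/157 = 0.133758; p^2 = 0.133758^2 = 0.017891
  p = 27/157 = 0.171975; p^2 = 0.171975^2 = 0.029575
  p = 14/157 = 0.089172; p^2 = 0.089172^2 = 0.007952
  p = 7/157 = 0.044586; p^2 = 0.044586^2 = 0.001988
  p = 49/157 = 0.312102; p^2 = 0.312102^2 = 0.097408
  p = 39/157 = 0.248408; p^2 = 0.248408^2 = 0.061707
sum(p^2) = 0.017891 + 0.029575 + 0.007952 + 0.001988 + 0.097408 + 0.061707 = 0.216521
D = 1 - 0.216521 = 0.783479 ≈ 0.7835

0.7835


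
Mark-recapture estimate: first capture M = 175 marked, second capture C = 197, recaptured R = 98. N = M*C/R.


N = M * C / R = 175 * 197 / 98 = 34475 / 98 = 351.79 ≈ 352

352 individuals


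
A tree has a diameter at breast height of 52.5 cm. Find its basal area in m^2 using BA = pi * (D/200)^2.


D/200 = 52.5/200 = 0.2625 m
(D/200)^2 = 0.2625^2 = 0.06890625
BA = 3.141593 * 0.06890625 = 0.216475 ≈ 0.2165 m^2

0.2165 m^2


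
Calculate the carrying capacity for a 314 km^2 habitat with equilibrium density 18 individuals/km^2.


K = 18 * 314 = 5652 individuals

5652 individuals


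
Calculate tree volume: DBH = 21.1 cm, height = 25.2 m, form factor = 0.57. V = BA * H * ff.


(D/200)^2 = (21.1/200)^2 = 0.1055^2 = 0.01113025
BA = 3.141593 * 0.01113025 = 0.0349667 m^2
V = 0.0349667 * 25.2 * 0.57 = 0.502262 ≈ 0.502 m^3

0.502 m^3


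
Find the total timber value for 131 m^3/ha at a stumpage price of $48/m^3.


Value = 131 * 48 = $6288/ha

$6288/ha


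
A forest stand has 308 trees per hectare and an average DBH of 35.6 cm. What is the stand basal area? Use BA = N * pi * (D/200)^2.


(D/200)^2 = (35.6/200)^2 = 0.178^2 = 0.031684
Individual BA = 3.141593 * 0.031684 = 0.0995382 m^2
Stand BA = 308 * 0.0995382 = 30.6578 ≈ 30.66 m^2/ha

30.66 m^2/ha


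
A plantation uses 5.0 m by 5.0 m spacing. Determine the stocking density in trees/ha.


N = 10000 / 5.0^2 = 10000 / 25 = 400.000 ≈ 400 trees/ha

400 trees/ha


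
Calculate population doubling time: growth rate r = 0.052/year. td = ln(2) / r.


td = ln(2) / 0.052 = 0.693147 / 0.052 = 13.3298 ≈ 13.3 years

13.3 years


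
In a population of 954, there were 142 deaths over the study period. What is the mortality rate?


Mortality rate = 142 / 954 = 0.148847 ≈ 0.1488

0.1488


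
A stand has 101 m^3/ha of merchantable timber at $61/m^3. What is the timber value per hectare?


Value = 101 * 61 = $6161/ha

$6161/ha


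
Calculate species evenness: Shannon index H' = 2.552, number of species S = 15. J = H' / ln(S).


ln(15) = 2.70805
J = H' / ln(S) = 2.552 / 2.70805 = 0.942376 ≈ 0.9424

0.9424


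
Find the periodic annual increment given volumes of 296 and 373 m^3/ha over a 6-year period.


PAI = (V2 - V1) / period = (373 - 296) / 6 = 77 / 6 = 12.8333 ≈ 12.83 m^3/ha/yr

12.83 m^3/ha/yr


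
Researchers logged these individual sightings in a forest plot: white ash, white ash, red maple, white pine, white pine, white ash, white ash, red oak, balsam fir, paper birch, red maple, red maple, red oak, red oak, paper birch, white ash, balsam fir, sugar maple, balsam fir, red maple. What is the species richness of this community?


Total individuals logged = 20
Distinct species (count of individuals): white ash (5), red maple (4), white pine (2), red oak (3), balsam fir (3), paper birch (2), sugar maple (1)
Species richness = number of distinct species = 7

7


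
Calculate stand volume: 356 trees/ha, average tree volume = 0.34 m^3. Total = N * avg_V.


V_stand = 356 * 0.34 = 121.04 ≈ 121.0 m^3/ha

121.0 m^3/ha


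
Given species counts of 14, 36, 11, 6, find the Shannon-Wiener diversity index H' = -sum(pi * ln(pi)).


Total N = 14 + 36 + 11 + 6 = 67
Per-species terms:
  p = 14/67 = 0.208955; ln(p) = -1.565636; p*ln(p) = 0.208955 * (-1.565636) = -0.327147
  p = 36/67 = 0.537313; ln(p) = -0.621174; p*ln(p) = 0.537313 * (-0.621174) = -0.333765
  p = 11/67 = 0.164179; ln(p) = -1.806798; p*ln(p) = 0.164179 * (-1.806798) = -0.296638
  p = 6/67 = 0.089552; ln(p) = -2.412936; p*ln(p) = 0.089552 * (-2.412936) = -0.216083
sum(p*ln(p)) = (-0.327147) + (-0.333765) + (-0.296638) + (-0.216083) = -1.173633
H' = -(-1.173633) = 1.173633 ≈ 1.1736

1.1736


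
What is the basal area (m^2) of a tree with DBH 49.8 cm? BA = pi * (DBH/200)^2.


D/200 = 49.8/200 = 0.249 m
(D/200)^2 = 0.249^2 = 0.062001
BA = 3.141593 * 0.062001 = 0.194782 ≈ 0.1948 m^2

0.1948 m^2


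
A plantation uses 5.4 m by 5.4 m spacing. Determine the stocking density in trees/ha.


N = 10000 / 5.4^2 = 10000 / 29.16 = 342.936 ≈ 343 trees/ha

343 trees/ha


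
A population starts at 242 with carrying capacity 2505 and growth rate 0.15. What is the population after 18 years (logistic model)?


(K - N0)/N0 = (2505 - 242)/242 = 2263/242 = 9.35124
r*t = 0.15 * 18 = 2.7; exp(-2.7) = 0.0672055
9.35124 * 0.0672055 = 0.628455
1 + 0.628455 = 1.62846
N = 2505 / 1.62846 = 1538.26 ≈ 1538

1538


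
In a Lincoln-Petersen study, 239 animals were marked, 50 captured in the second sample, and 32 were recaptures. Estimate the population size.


N = M * C / R = 239 * 50 / 32 = 11950 / 32 = 373.44 ≈ 373

373 individuals


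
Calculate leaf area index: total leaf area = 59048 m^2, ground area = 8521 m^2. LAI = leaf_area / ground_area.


LAI = 59048 / 8521 = 6.9297 ≈ 6.93

6.93


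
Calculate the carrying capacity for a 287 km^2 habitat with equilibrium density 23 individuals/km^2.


K = 23 * 287 = 6601 individuals

6601 individuals


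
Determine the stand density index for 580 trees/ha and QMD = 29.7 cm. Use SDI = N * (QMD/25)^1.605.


QMD/25 = 29.7/25 = 1.188
(1.188)^1.605 = exp(1.605 * ln(1.188)) = exp(1.605 * 0.172271) = exp(0.276495) = 1.31850
SDI = 580 * 1.31850 = 764.730 ≈ 765

765


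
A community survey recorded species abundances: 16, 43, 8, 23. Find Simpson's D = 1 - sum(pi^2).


Total N = 16 + 43 + 8 + 23 = 90
Per-species terms:
  p = 16/90 = 0.177778; p^2 = 0.177778^2 = 0.031605
  p = 43/90 = 0.477778; p^2 = 0.477778^2 = 0.228272
  p = 8/90 = 0.088889; p^2 = 0.088889^2 = 0.007901
  p = 23/90 = 0.255556; p^2 = 0.255556^2 = 0.065309
sum(p^2) = 0.031605 + 0.228272 + 0.007901 + 0.065309 = 0.333087
D = 1 - 0.333087 = 0.666913 ≈ 0.6669

0.6669


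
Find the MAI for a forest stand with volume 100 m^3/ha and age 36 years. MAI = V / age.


MAI = 100 / 36 = 2.7778 ≈ 2.78 m^3/ha/yr

2.78 m^3/ha/yr


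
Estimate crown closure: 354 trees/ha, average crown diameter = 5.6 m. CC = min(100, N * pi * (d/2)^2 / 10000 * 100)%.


(d/2)^2 = (5.6/2)^2 = 2.8^2 = 7.84
Crown area = 3.141593 * 7.84 = 24.6301 m^2
N * area / 10000 * 100 = 354 * 24.6301 / 10000 * 100 = 87.1906
CC = min(100, 87.1906) = 87.1906 ≈ 87.2%

87.2%


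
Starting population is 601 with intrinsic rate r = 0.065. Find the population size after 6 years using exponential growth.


r*t = 0.065 * 6 = 0.39
exp(0.39) = 1.47698
N = 601 * 1.47698 = 887.665 ≈ 888

888


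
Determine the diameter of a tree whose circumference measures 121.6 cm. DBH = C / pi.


DBH = C / pi = 121.6 / 3.141593 = 38.7065 ≈ 38.71 cm

38.71 cm


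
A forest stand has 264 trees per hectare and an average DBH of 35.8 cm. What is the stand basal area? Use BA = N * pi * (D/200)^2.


(D/200)^2 = (35.8/200)^2 = 0.179^2 = 0.032041
Individual BA = 3.141593 * 0.032041 = 0.100660 m^2
Stand BA = 264 * 0.100660 = 26.5742 ≈ 26.57 m^2/ha

26.57 m^2/ha


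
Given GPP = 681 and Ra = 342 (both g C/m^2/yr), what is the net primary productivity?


NPP = GPP - Ra = 681 - 342 = 339 g C/m^2/yr

339 g C/m^2/yr


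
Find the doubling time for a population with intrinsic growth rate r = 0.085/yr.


td = ln(2) / 0.085 = 0.693147 / 0.085 = 8.15467 ≈ 8.2 years

8.2 years
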